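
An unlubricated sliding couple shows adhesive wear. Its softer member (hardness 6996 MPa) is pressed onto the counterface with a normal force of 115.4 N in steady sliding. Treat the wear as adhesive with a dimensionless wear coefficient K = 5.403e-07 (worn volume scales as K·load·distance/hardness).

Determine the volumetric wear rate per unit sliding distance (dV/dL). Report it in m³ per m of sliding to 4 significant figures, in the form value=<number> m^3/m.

value=8.912e-15 m^3/m

The intermediates are displayed rounded, and every step carries full float precision, and rounded just once to 4 significant figures.
Convert: Hardness H = 6996 MPa = 6.996e+09 Pa.
Collected in SI base units: W = 115.4 N, H = 6.996e+09 Pa, K = 5.403e-07.
Wear rate dV/dL = K·W/H — distance-free: 5.403e-07 · 115.4 / 6.996e+09 = 8.912e-15 m³/m.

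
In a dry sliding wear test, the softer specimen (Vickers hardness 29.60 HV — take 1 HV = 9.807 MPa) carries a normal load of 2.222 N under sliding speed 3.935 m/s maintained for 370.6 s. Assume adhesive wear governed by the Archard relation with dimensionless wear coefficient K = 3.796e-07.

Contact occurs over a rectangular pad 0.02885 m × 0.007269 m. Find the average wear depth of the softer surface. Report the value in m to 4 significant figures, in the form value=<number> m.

value=2.021e-08 m

Intermediates appear rounded; every step carries full float precision, and a single final rounding: four significant digits.
The distance L = v·t = 3.935 m/s × 370.6 s = 1458 m.
Hardness H = 29.60 HV × 9.807 MPa/HV = 290.3 MPa = 2.903e+08 Pa.
Contact area A = 0.02885 m × 0.007269 m = 2.097e-04 m².
Expressed in SI base units: W = 2.222 N, H = 2.903e+08 Pa, K = 3.796e-07.
Volume removed: V = K·W·L/H = 3.796e-07 · 2.222 · 1458 / 2.903e+08 = 4.237e-12 m³.
Average depth h = V/A = 4.237e-12 / 2.097e-04 = 2.021e-08 m.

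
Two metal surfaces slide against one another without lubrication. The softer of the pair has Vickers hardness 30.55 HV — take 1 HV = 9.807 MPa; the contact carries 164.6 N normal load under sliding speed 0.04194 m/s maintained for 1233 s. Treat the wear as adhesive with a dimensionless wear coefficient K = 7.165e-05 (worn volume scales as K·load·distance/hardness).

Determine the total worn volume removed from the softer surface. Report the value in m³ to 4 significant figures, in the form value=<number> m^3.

value=2.036e-09 m^3

The intermediates are printed rounded, and the algebra holds full float precision — a lone final rounding: 4 significant figures.
Convert: The distance L = v·t = 0.04194 m/s × 1233 s = 51.71 m.
Convert: Hardness H = 30.55 HV × 9.807 MPa/HV = 299.6 MPa = 2.996e+08 Pa.
In SI base units, W = 164.6 N, H = 2.996e+08 Pa, K = 7.165e-05.
Wear volume V = K·W·L/H = 7.165e-05 · 164.6 · 51.71 / 2.996e+08 = 2.036e-09 m³.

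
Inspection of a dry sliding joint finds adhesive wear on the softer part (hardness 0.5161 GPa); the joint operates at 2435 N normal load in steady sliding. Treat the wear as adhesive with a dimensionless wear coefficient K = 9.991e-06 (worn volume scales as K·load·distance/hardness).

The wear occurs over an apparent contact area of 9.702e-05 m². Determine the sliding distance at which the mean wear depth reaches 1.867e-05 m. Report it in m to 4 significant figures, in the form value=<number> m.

Intermediates appear rounded, and each operation carries exact precision; one final rounding, at four significant figures.
Hardness H = 0.5161 GPa = 5.161e+08 Pa.
As SI base values: W = 2435 N, H = 5.161e+08 Pa, K = 9.991e-06.
At the depth limit, V_lim = h_lim·A = 1.867e-05 · 9.702e-05 = 1.811e-09 m³.
Thus life L = V_lim·H/(K·W) = 1.811e-09 · 5.161e+08 / (9.991e-06 · 2435) = 38.43 m.

value=38.43 m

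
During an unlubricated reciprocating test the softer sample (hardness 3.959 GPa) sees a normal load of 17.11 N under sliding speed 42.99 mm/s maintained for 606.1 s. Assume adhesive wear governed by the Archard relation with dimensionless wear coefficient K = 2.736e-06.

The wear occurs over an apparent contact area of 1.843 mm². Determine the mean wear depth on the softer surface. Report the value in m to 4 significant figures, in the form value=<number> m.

Intermediates appear rounded; each operation carries exact precision — rounded once at the end to four significant figures.
Convert: Sliding speed v = 42.99 mm/s = 0.04299 m/s. Path length L = v·t = 0.04299 m/s × 606.1 s = 26.06 m.
Convert: Hardness H = 3.959 GPa = 3.959e+09 Pa.
Convert: Contact area A = 1.843 mm² = 1.843e-06 m².
In SI base units: W = 17.11 N, H = 3.959e+09 Pa, K = 2.736e-06.
Volume removed: V = K·W·L/H = 2.736e-06 · 17.11 · 26.06 / 3.959e+09 = 3.081e-13 m³.
Depth h = V/A = 3.081e-13 / 1.843e-06 = 1.672e-07 m.

value=1.672e-07 m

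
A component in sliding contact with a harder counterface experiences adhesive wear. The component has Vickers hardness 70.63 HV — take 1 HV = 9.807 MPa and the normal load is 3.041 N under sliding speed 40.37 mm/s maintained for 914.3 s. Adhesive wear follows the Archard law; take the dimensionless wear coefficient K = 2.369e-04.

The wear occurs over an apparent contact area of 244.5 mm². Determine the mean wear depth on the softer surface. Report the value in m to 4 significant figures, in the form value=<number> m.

value=1.570e-07 m

Intermediates are displayed rounded — the algebra runs at exact precision; rounded once at the end to four significant digits.
Sliding speed v = 40.37 mm/s = 0.04037 m/s. Total distance L = v·t = 0.04037 m/s × 914.3 s = 36.91 m.
Hardness H = 70.63 HV × 9.807 MPa/HV = 692.7 MPa = 6.927e+08 Pa.
Contact area A = 244.5 mm² = 2.445e-04 m².
Working in SI base units: W = 3.041 N, H = 6.927e+08 Pa, K = 2.369e-04.
Archard relation: V = K·W·L/H = 2.369e-04 · 3.041 · 36.91 / 6.927e+08 = 3.839e-11 m³.
Wear depth h = V/A = 3.839e-11 / 2.445e-04 = 1.570e-07 m.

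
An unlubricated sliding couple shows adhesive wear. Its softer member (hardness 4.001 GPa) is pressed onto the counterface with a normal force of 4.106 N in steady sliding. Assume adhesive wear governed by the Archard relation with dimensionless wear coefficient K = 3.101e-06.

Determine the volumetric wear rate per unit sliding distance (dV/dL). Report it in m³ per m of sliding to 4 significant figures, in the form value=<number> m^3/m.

value=3.182e-15 m^3/m

All working math keeps exact precision — quoted intermediates are rounded — a lone final rounding: four significant digits.
Convert: Hardness H = 4.001 GPa = 4.001e+09 Pa.
Collected in SI base units: W = 4.106 N, H = 4.001e+09 Pa, K = 3.101e-06.
Wear rate dV/dL = K·W/H (no L dependence): 3.101e-06 · 4.106 / 4.001e+09 = 3.182e-15 m³/m.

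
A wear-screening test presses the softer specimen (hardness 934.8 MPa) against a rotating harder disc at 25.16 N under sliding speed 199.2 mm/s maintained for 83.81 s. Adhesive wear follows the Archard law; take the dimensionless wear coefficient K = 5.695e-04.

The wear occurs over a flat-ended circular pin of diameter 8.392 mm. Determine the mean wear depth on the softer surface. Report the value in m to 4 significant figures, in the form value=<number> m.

value=4.626e-06 m

The intermediates are shown rounded — each operation carries full precision — rounded just once to four significant digits.
Sliding speed v = 199.2 mm/s = 0.1992 m/s. Distance covered L = v·t = 0.1992 m/s × 83.81 s = 16.69 m.
Hardness H = 934.8 MPa = 9.348e+08 Pa.
Pin diameter d = 8.392 mm = 0.008392 m. Contact area A = π·d²/4 = π·(0.008392 m)²/4 = 5.531e-05 m².
Collected in SI base units: W = 25.16 N, H = 9.348e+08 Pa, K = 5.695e-04.
Worn volume V = K·W·L/H = 5.695e-04 · 25.16 · 16.69 / 9.348e+08 = 2.559e-10 m³.
Mean wear depth h = V/A = 2.559e-10 / 5.531e-05 = 4.626e-06 m.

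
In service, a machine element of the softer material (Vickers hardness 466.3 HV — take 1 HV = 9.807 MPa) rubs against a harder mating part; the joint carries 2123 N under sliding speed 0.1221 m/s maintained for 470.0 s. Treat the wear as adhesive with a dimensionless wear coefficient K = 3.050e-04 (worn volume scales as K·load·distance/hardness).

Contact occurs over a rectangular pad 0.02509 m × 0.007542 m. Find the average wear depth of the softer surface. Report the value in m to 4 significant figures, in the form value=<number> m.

value=4.294e-05 m

The intermediates are displayed rounded; all working math carries full precision — a single final rounding to 4 significant figures.
Distance covered L = v·t = 0.1221 m/s × 470.0 s = 57.39 m.
Hardness H = 466.3 HV × 9.807 MPa/HV = 4573 MPa = 4.573e+09 Pa.
Contact area A = 0.02509 m × 0.007542 m = 1.892e-04 m².
Working in SI base units: W = 2123 N, H = 4.573e+09 Pa, K = 3.050e-04.
Wear volume V = K·W·L/H = 3.050e-04 · 2123 · 57.39 / 4.573e+09 = 8.126e-09 m³.
Mean depth h = V/A = 8.126e-09 / 1.892e-04 = 4.294e-05 m.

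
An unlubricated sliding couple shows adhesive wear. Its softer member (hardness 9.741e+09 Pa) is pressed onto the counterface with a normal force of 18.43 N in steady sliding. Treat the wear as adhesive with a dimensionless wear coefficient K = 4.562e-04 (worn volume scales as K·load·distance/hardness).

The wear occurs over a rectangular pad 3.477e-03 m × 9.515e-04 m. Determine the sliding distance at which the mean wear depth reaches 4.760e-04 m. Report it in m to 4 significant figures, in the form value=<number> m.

All working math carries full float precision, and printed values are rounded, and a single final rounding: 4 significant digits.
Convert: Contact area A = 3.477e-03 m × 9.515e-04 m = 3.308e-06 m².
Collected in SI base units: W = 18.43 N, H = 9.741e+09 Pa, K = 4.562e-04.
Volume at the limit: V_lim = h_lim·A = 4.760e-04 · 3.308e-06 = 1.575e-09 m³.
Sliding life L = V_lim·H/(K·W) = 1.575e-09 · 9.741e+09 / (4.562e-04 · 18.43) = 1824 m.

value=1824 m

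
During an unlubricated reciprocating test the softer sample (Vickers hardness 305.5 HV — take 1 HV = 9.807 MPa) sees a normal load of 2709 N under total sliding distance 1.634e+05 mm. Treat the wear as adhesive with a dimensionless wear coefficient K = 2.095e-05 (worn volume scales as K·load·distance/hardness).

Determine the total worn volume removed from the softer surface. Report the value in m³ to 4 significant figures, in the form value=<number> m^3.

All working math holds full float precision; printed values are rounded; rounded once at the end, at 4 significant digits.
Convert: Sliding distance L = 1.634e+05 mm = 163.4 m.
Convert: Hardness H = 305.5 HV × 9.807 MPa/HV = 2996 MPa = 2.996e+09 Pa.
SI base units throughout: W = 2709 N, H = 2.996e+09 Pa, K = 2.095e-05.
Volume removed: V = K·W·L/H = 2.095e-05 · 2709 · 163.4 / 2.996e+09 = 3.095e-09 m³.

value=3.095e-09 m^3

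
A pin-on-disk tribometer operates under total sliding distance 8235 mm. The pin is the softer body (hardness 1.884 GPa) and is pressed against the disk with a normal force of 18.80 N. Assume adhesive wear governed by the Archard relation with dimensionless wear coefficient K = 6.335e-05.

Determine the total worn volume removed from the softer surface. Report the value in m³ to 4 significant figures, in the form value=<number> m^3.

value=5.206e-12 m^3

Intermediates are shown rounded — the computation runs at exact precision; rounded once at the end, at 4 significant figures.
Path length L = 8235 mm = 8.235 m.
Hardness H = 1.884 GPa = 1.884e+09 Pa.
Working in SI base units: W = 18.80 N, H = 1.884e+09 Pa, K = 6.335e-05.
The Archard volume V = K·W·L/H = 6.335e-05 · 18.80 · 8.235 / 1.884e+09 = 5.206e-12 m³.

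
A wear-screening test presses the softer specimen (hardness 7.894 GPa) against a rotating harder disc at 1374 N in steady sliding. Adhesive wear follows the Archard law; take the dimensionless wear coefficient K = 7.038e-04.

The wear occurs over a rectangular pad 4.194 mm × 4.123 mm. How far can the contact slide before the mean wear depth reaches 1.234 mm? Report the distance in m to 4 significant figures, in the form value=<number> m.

All arithmetic runs at full precision — shown intermediates are rounded. Rounded just once to four significant figures.
Hardness H = 7.894 GPa = 7.894e+09 Pa.
Pad sides 4.194 mm × 4.123 mm = 0.004194 m × 0.004123 m. Contact area A = 0.004194 m × 0.004123 m = 1.729e-05 m².
Depth limit h_lim = 1.234 mm = 0.001234 m.
As SI base values: W = 1374 N, H = 7.894e+09 Pa, K = 7.038e-04.
At the depth limit, V_lim = h_lim·A = 0.001234 · 1.729e-05 = 2.134e-08 m³.
Thus life L = V_lim·H/(K·W) = 2.134e-08 · 7.894e+09 / (7.038e-04 · 1374) = 174.2 m.

value=174.2 m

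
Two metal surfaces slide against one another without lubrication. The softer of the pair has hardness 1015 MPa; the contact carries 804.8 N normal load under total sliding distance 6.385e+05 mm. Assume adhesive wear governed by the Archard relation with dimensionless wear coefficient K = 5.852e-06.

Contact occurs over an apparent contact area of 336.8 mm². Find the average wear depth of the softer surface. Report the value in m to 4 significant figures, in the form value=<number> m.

The computation keeps full precision, and displayed values are rounded — rounded once at the end: 4 significant figures.
Path length L = 6.385e+05 mm = 638.5 m.
Hardness H = 1015 MPa = 1.015e+09 Pa.
Contact area A = 336.8 mm² = 3.368e-04 m².
SI base units throughout: W = 804.8 N, H = 1.015e+09 Pa, K = 5.852e-06.
By Archard's law, V = K·W·L/H = 5.852e-06 · 804.8 · 638.5 / 1.015e+09 = 2.963e-09 m³.
Depth of wear h = V/A = 2.963e-09 / 3.368e-04 = 8.797e-06 m.

value=8.797e-06 m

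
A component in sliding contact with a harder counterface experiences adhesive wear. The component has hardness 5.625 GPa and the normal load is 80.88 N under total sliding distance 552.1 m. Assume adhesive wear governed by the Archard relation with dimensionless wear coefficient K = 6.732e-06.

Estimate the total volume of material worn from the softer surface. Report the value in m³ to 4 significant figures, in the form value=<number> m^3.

value=5.344e-11 m^3

The computation carries full float precision; printed values are rounded. Rounded just once to 4 significant figures.
Hardness H = 5.625 GPa = 5.625e+09 Pa.
In SI base units, W = 80.88 N, H = 5.625e+09 Pa, K = 6.732e-06.
Apply Archard: V = K·W·L/H = 6.732e-06 · 80.88 · 552.1 / 5.625e+09 = 5.344e-11 m³.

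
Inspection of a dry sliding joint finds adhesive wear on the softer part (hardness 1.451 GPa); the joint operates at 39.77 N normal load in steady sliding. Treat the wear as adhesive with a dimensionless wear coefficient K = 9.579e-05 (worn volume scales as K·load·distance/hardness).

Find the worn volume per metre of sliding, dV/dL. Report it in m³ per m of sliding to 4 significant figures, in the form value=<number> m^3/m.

value=2.625e-12 m^3/m

All arithmetic carries full precision; the intermediates are displayed rounded. Rounded just once: 4 significant digits.
Convert: Hardness H = 1.451 GPa = 1.451e+09 Pa.
SI base units throughout: W = 39.77 N, H = 1.451e+09 Pa, K = 9.579e-05.
The wear rate dV/dL = K·W/H: 9.579e-05 · 39.77 / 1.451e+09 = 2.625e-12 m³/m.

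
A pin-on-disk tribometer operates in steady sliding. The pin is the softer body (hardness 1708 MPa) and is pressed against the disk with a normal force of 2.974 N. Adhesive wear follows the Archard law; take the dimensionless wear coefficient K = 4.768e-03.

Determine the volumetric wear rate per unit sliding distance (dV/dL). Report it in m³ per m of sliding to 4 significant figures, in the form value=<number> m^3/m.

All working math maintains full float precision; intermediate values are printed rounded. Rounded once at the end, at 4 significant figures.
Hardness H = 1708 MPa = 1.708e+09 Pa.
SI base units throughout: W = 2.974 N, H = 1.708e+09 Pa, K = 4.768e-03.
Volumetric rate dV/dL = K·W/H (no L dependence): 4.768e-03 · 2.974 / 1.708e+09 = 8.302e-12 m³/m.

value=8.302e-12 m^3/m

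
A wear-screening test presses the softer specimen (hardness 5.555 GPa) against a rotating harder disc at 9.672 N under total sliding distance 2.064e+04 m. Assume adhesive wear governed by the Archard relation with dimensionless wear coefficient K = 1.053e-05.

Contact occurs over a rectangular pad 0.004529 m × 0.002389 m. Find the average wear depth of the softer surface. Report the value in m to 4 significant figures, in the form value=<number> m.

value=3.497e-05 m

The intermediates appear rounded, and the algebra keeps exact precision. Rounded just once, at four significant digits.
Convert: Hardness H = 5.555 GPa = 5.555e+09 Pa.
Convert: Contact area A = 0.004529 m × 0.002389 m = 1.082e-05 m².
As SI base values: W = 9.672 N, H = 5.555e+09 Pa, K = 1.053e-05.
Worn volume V = K·W·L/H = 1.053e-05 · 9.672 · 2.064e+04 / 5.555e+09 = 3.784e-10 m³.
Depth of wear h = V/A = 3.784e-10 / 1.082e-05 = 3.497e-05 m.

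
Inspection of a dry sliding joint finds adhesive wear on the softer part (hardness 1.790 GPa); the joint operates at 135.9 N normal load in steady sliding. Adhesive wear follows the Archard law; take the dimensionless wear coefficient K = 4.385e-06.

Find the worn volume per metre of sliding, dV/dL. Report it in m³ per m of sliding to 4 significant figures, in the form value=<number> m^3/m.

Each operation keeps exact precision. Intermediates are printed rounded — one final rounding to four significant digits.
Convert: Hardness H = 1.790 GPa = 1.790e+09 Pa.
Restated in SI base units: W = 135.9 N, H = 1.790e+09 Pa, K = 4.385e-06.
Rate of wear dV/dL = K·W/H (no L dependence): 4.385e-06 · 135.9 / 1.790e+09 = 3.329e-13 m³/m.

value=3.329e-13 m^3/m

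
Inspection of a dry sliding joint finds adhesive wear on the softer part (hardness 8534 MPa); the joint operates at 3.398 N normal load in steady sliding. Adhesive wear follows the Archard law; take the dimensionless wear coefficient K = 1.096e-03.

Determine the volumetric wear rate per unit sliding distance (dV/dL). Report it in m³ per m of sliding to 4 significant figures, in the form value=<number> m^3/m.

Intermediates appear rounded. All arithmetic keeps exact precision, and a single final rounding: four significant figures.
Convert: Hardness H = 8534 MPa = 8.534e+09 Pa.
Expressed in SI base units: W = 3.398 N, H = 8.534e+09 Pa, K = 1.096e-03.
Rate of wear dV/dL = K·W/H (no L dependence): 1.096e-03 · 3.398 / 8.534e+09 = 4.364e-13 m³/m.

value=4.364e-13 m^3/m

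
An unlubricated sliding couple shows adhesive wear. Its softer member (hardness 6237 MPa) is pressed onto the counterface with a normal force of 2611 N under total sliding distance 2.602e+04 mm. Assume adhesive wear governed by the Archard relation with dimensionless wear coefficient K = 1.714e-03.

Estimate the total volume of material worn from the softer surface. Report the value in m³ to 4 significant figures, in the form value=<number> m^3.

Intermediate values are displayed rounded, and all arithmetic holds full precision, and rounded just once: four significant digits.
Path length L = 2.602e+04 mm = 26.02 m.
Hardness H = 6237 MPa = 6.237e+09 Pa.
Collected in SI base units: W = 2611 N, H = 6.237e+09 Pa, K = 1.714e-03.
Wear volume V = K·W·L/H = 1.714e-03 · 2611 · 26.02 / 6.237e+09 = 1.867e-08 m³.

value=1.867e-08 m^3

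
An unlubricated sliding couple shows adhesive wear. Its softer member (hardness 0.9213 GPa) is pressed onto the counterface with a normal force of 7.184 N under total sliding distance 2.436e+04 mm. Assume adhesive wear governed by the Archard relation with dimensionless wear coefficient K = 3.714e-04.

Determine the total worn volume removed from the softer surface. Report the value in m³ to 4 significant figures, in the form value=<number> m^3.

All working math maintains full precision. Intermediate values are displayed rounded — rounded just once to 4 significant figures.
Distance covered L = 2.436e+04 mm = 24.36 m.
Hardness H = 0.9213 GPa = 9.213e+08 Pa.
In SI base units: W = 7.184 N, H = 9.213e+08 Pa, K = 3.714e-04.
Volume removed: V = K·W·L/H = 3.714e-04 · 7.184 · 24.36 / 9.213e+08 = 7.055e-11 m³.

value=7.055e-11 m^3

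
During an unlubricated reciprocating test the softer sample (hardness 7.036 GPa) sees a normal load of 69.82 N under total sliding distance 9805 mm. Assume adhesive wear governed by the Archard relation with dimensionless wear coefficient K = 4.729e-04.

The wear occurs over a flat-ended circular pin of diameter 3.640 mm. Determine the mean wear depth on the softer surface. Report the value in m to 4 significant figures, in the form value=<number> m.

value=4.422e-06 m

The intermediates are shown rounded — all working math maintains exact precision. Rounded once at the end, at 4 significant figures.
Distance covered L = 9805 mm = 9.805 m.
Hardness H = 7.036 GPa = 7.036e+09 Pa.
Pin diameter d = 3.640 mm = 0.003640 m. Contact area A = π·d²/4 = π·(0.003640 m)²/4 = 1.041e-05 m².
In SI base units, W = 69.82 N, H = 7.036e+09 Pa, K = 4.729e-04.
By Archard's law, V = K·W·L/H = 4.729e-04 · 69.82 · 9.805 / 7.036e+09 = 4.601e-11 m³.
Average depth h = V/A = 4.601e-11 / 1.041e-05 = 4.422e-06 m.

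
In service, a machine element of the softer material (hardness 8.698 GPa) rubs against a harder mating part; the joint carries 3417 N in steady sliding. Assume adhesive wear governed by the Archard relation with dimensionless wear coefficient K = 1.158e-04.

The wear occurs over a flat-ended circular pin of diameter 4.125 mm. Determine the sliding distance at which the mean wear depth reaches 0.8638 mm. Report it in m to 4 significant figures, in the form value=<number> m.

Intermediates are printed rounded; every step holds exact precision; rounded once at the end: four significant figures.
Convert: Hardness H = 8.698 GPa = 8.698e+09 Pa.
Convert: Pin diameter d = 4.125 mm = 0.004125 m. Contact area A = π·d²/4 = π·(0.004125 m)²/4 = 1.336e-05 m².
Convert: Depth limit h_lim = 0.8638 mm = 8.638e-04 m.
In SI base units, W = 3417 N, H = 8.698e+09 Pa, K = 1.158e-04.
Volume at the limit: V_lim = h_lim·A = 8.638e-04 · 1.336e-05 = 1.154e-08 m³.
Inverting, life L = V_lim·H/(K·W) = 1.154e-08 · 8.698e+09 / (1.158e-04 · 3417) = 253.8 m.

value=253.8 m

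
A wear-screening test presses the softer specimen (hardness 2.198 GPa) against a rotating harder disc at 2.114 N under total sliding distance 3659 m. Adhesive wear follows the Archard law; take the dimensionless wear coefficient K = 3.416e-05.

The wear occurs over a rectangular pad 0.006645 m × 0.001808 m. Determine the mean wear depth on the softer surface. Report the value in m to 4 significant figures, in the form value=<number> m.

Intermediates are displayed rounded. Every step runs at full float precision — one last rounding, at 4 significant digits.
Convert: Hardness H = 2.198 GPa = 2.198e+09 Pa.
Convert: Contact area A = 0.006645 m × 0.001808 m = 1.201e-05 m².
In SI base units: W = 2.114 N, H = 2.198e+09 Pa, K = 3.416e-05.
Wear volume V = K·W·L/H = 3.416e-05 · 2.114 · 3659 / 2.198e+09 = 1.202e-10 m³.
Mean depth h = V/A = 1.202e-10 / 1.201e-05 = 1.001e-05 m.

value=1.001e-05 m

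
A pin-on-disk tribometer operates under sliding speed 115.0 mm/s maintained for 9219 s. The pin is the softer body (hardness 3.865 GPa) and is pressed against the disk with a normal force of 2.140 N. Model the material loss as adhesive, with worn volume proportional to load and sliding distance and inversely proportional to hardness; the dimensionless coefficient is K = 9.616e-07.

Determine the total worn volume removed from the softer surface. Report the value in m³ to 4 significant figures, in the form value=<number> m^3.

value=5.645e-13 m^3

Every step holds exact precision — printed values are rounded; a single final rounding: four significant digits.
Sliding speed v = 115.0 mm/s = 0.1150 m/s. The distance L = v·t = 0.1150 m/s × 9219 s = 1060 m.
Hardness H = 3.865 GPa = 3.865e+09 Pa.
Restated in SI base units: W = 2.140 N, H = 3.865e+09 Pa, K = 9.616e-07.
By Archard's law, V = K·W·L/H = 9.616e-07 · 2.140 · 1060 / 3.865e+09 = 5.645e-13 m³.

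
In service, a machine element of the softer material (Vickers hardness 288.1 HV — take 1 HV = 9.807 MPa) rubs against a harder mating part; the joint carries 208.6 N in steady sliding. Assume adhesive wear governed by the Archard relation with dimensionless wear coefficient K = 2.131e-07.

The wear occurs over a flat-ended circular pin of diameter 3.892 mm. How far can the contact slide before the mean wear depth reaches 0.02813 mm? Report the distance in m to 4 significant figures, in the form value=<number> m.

value=2.127e+04 m

Shown intermediates are rounded — all working math carries exact precision; rounded just once: 4 significant digits.
Convert: Hardness H = 288.1 HV × 9.807 MPa/HV = 2825 MPa = 2.825e+09 Pa.
Convert: Pin diameter d = 3.892 mm = 0.003892 m. Contact area A = π·d²/4 = π·(0.003892 m)²/4 = 1.190e-05 m².
Convert: Depth limit h_lim = 0.02813 mm = 2.813e-05 m.
In SI base units, W = 208.6 N, H = 2.825e+09 Pa, K = 2.131e-07.
Wearable volume V_lim = h_lim·A = 2.813e-05 · 1.190e-05 = 3.347e-10 m³.
Sliding life L = V_lim·H/(K·W) = 3.347e-10 · 2.825e+09 / (2.131e-07 · 208.6) = 2.127e+04 m.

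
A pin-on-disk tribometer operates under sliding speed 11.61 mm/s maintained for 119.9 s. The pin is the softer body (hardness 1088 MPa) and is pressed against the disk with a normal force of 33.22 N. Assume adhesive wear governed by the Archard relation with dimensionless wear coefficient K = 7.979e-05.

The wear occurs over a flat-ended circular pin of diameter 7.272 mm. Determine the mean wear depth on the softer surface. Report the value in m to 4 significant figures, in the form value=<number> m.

value=8.165e-08 m

Printed values are rounded, and the computation maintains full precision — a lone final rounding: four significant digits.
Convert: Sliding speed v = 11.61 mm/s = 0.01161 m/s. Path length L = v·t = 0.01161 m/s × 119.9 s = 1.392 m.
Convert: Hardness H = 1088 MPa = 1.088e+09 Pa.
Convert: Pin diameter d = 7.272 mm = 0.007272 m. Contact area A = π·d²/4 = π·(0.007272 m)²/4 = 4.153e-05 m².
Working in SI base units: W = 33.22 N, H = 1.088e+09 Pa, K = 7.979e-05.
Apply Archard: V = K·W·L/H = 7.979e-05 · 33.22 · 1.392 / 1.088e+09 = 3.391e-12 m³.
Mean wear depth h = V/A = 3.391e-12 / 4.153e-05 = 8.165e-08 m.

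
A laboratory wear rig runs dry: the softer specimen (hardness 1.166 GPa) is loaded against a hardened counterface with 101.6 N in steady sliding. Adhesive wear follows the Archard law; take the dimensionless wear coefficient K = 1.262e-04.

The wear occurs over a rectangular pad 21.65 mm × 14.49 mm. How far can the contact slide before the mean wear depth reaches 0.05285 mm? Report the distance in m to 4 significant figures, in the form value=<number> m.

Intermediate values are printed rounded, and all arithmetic runs at full float precision, and rounded just once: four significant figures.
Convert: Hardness H = 1.166 GPa = 1.166e+09 Pa.
Convert: Pad sides 21.65 mm × 14.49 mm = 0.02165 m × 0.01449 m. Contact area A = 0.02165 m × 0.01449 m = 3.137e-04 m².
Convert: Depth limit h_lim = 0.05285 mm = 5.285e-05 m.
Collected in SI base units: W = 101.6 N, H = 1.166e+09 Pa, K = 1.262e-04.
Permissible volume V_lim = h_lim·A = 5.285e-05 · 3.137e-04 = 1.658e-08 m³.
So the life L = V_lim·H/(K·W) = 1.658e-08 · 1.166e+09 / (1.262e-04 · 101.6) = 1508 m.

value=1508 m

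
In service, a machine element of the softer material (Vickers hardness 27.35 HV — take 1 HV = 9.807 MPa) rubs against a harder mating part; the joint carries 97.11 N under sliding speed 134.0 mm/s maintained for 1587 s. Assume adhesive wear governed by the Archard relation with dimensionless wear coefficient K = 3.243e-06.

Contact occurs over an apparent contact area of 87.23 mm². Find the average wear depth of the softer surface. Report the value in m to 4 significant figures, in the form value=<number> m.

value=2.862e-06 m

Intermediates are displayed rounded, and the computation carries full float precision, and a single final rounding to 4 significant figures.
Convert: Sliding speed v = 134.0 mm/s = 0.1340 m/s. Path length L = v·t = 0.1340 m/s × 1587 s = 212.7 m.
Convert: Hardness H = 27.35 HV × 9.807 MPa/HV = 268.2 MPa = 2.682e+08 Pa.
Convert: Contact area A = 87.23 mm² = 8.723e-05 m².
Restated in SI base units: W = 97.11 N, H = 2.682e+08 Pa, K = 3.243e-06.
Wear volume V = K·W·L/H = 3.243e-06 · 97.11 · 212.7 / 2.682e+08 = 2.497e-10 m³.
Depth h = V/A = 2.497e-10 / 8.723e-05 = 2.862e-06 m.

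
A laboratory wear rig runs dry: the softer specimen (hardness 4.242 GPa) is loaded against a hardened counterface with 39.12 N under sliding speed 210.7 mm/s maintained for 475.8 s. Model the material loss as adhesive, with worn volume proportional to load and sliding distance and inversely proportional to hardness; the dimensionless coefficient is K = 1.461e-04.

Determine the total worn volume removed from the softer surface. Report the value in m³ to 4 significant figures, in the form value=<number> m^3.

value=1.351e-10 m^3

Intermediates are printed rounded — all arithmetic carries full float precision, and a single final rounding to 4 significant figures.
Convert: Sliding speed v = 210.7 mm/s = 0.2107 m/s. Distance L = v·t = 0.2107 m/s × 475.8 s = 100.3 m.
Convert: Hardness H = 4.242 GPa = 4.242e+09 Pa.
Restated in SI base units: W = 39.12 N, H = 4.242e+09 Pa, K = 1.461e-04.
Wear volume V = K·W·L/H = 1.461e-04 · 39.12 · 100.3 / 4.242e+09 = 1.351e-10 m³.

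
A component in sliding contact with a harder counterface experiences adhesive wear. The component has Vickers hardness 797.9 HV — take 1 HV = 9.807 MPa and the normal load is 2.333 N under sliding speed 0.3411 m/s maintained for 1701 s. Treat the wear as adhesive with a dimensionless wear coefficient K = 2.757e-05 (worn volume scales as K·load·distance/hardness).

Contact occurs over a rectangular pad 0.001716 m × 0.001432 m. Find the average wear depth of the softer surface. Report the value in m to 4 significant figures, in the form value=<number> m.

All arithmetic holds full float precision. Quoted intermediates are rounded — one final rounding: 4 significant digits.
Convert: The distance L = v·t = 0.3411 m/s × 1701 s = 580.2 m.
Convert: Hardness H = 797.9 HV × 9.807 MPa/HV = 7825 MPa = 7.825e+09 Pa.
Convert: Contact area A = 0.001716 m × 0.001432 m = 2.457e-06 m².
Working in SI base units: W = 2.333 N, H = 7.825e+09 Pa, K = 2.757e-05.
Wear volume V = K·W·L/H = 2.757e-05 · 2.333 · 580.2 / 7.825e+09 = 4.769e-12 m³.
Mean wear depth h = V/A = 4.769e-12 / 2.457e-06 = 1.941e-06 m.

value=1.941e-06 m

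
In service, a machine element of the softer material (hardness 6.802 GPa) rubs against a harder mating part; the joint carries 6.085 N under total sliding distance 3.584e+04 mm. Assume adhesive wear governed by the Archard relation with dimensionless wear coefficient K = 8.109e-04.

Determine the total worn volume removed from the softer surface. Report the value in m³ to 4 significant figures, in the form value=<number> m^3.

Quoted intermediates are rounded. All arithmetic runs at full precision; one last rounding: 4 significant figures.
Convert: Distance L = 3.584e+04 mm = 35.84 m.
Convert: Hardness H = 6.802 GPa = 6.802e+09 Pa.
Expressed in SI base units: W = 6.085 N, H = 6.802e+09 Pa, K = 8.109e-04.
By Archard's law, V = K·W·L/H = 8.109e-04 · 6.085 · 35.84 / 6.802e+09 = 2.600e-11 m³.

value=2.600e-11 m^3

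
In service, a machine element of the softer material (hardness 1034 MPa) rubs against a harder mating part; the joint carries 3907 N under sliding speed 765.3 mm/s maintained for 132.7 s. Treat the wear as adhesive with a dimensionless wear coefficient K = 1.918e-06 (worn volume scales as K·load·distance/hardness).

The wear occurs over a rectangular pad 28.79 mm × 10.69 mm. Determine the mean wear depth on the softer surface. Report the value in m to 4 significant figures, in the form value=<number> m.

Quoted intermediates are rounded, and all arithmetic holds full float precision. Rounded once at the end to four significant figures.
Sliding speed v = 765.3 mm/s = 0.7653 m/s. Sliding distance L = v·t = 0.7653 m/s × 132.7 s = 101.6 m.
Hardness H = 1034 MPa = 1.034e+09 Pa.
Pad sides 28.79 mm × 10.69 mm = 0.02879 m × 0.01069 m. Contact area A = 0.02879 m × 0.01069 m = 3.078e-04 m².
Restated in SI base units: W = 3907 N, H = 1.034e+09 Pa, K = 1.918e-06.
Apply Archard: V = K·W·L/H = 1.918e-06 · 3907 · 101.6 / 1.034e+09 = 7.360e-10 m³.
Depth h = V/A = 7.360e-10 / 3.078e-04 = 2.391e-06 m.

value=2.391e-06 m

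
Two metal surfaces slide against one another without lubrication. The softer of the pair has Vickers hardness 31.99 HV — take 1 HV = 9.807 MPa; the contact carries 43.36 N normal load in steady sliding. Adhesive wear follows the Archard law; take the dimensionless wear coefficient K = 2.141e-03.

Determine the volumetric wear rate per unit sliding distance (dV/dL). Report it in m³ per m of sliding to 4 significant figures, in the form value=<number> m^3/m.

value=2.959e-10 m^3/m

All arithmetic keeps exact precision — displayed values are rounded — one last rounding to 4 significant figures.
Convert: Hardness H = 31.99 HV × 9.807 MPa/HV = 313.7 MPa = 3.137e+08 Pa.
In SI base units, W = 43.36 N, H = 3.137e+08 Pa, K = 2.141e-03.
Sliding wear rate dV/dL = K·W/H (no L dependence): 2.141e-03 · 43.36 / 3.137e+08 = 2.959e-10 m³/m.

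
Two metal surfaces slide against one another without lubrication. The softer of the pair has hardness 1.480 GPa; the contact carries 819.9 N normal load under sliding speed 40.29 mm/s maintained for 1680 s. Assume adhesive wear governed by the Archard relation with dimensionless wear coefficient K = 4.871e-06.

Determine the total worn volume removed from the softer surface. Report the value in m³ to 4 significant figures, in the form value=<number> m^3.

value=1.827e-10 m^3

Intermediates are shown rounded; the computation keeps exact precision, and one final rounding: 4 significant figures.
Sliding speed v = 40.29 mm/s = 0.04029 m/s. The distance L = v·t = 0.04029 m/s × 1680 s = 67.69 m.
Hardness H = 1.480 GPa = 1.480e+09 Pa.
Collected in SI base units: W = 819.9 N, H = 1.480e+09 Pa, K = 4.871e-06.
By Archard's law, V = K·W·L/H = 4.871e-06 · 819.9 · 67.69 / 1.480e+09 = 1.827e-10 m³.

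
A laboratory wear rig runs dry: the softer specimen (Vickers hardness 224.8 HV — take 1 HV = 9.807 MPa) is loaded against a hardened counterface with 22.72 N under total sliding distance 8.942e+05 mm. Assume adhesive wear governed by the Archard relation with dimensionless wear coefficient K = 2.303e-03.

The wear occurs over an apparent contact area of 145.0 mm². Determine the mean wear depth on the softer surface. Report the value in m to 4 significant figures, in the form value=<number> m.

Every step holds full precision. Intermediates appear rounded, and rounded just once, at four significant figures.
Convert: Distance L = 8.942e+05 mm = 894.2 m.
Convert: Hardness H = 224.8 HV × 9.807 MPa/HV = 2205 MPa = 2.205e+09 Pa.
Convert: Contact area A = 145.0 mm² = 1.450e-04 m².
Working in SI base units: W = 22.72 N, H = 2.205e+09 Pa, K = 2.303e-03.
Wear volume V = K·W·L/H = 2.303e-03 · 22.72 · 894.2 / 2.205e+09 = 2.122e-08 m³.
Depth of wear h = V/A = 2.122e-08 / 1.450e-04 = 1.464e-04 m.

value=1.464e-04 m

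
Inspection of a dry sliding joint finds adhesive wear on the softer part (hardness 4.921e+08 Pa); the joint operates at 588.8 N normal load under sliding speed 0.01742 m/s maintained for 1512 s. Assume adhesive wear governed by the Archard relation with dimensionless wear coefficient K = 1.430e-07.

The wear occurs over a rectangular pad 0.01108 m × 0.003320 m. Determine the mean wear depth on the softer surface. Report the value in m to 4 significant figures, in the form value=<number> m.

value=1.225e-07 m

Each operation holds exact precision; the intermediates are shown rounded; a single final rounding to 4 significant figures.
Convert: Distance covered L = v·t = 0.01742 m/s × 1512 s = 26.34 m.
Convert: Contact area A = 0.01108 m × 0.003320 m = 3.679e-05 m².
In SI base units, W = 588.8 N, H = 4.921e+08 Pa, K = 1.430e-07.
Apply Archard: V = K·W·L/H = 1.430e-07 · 588.8 · 26.34 / 4.921e+08 = 4.507e-12 m³.
Mean wear depth h = V/A = 4.507e-12 / 3.679e-05 = 1.225e-07 m.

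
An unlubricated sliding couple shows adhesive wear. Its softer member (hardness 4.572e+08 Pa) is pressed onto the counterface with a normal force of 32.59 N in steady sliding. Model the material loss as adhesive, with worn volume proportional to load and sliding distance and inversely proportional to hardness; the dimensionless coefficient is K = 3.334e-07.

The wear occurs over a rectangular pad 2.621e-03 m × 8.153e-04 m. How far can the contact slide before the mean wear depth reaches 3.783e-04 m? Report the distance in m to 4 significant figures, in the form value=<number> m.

value=3.402e+04 m

The intermediates are shown rounded. The computation holds full precision; rounded once at the end to four significant figures.
Convert: Contact area A = 2.621e-03 m × 8.153e-04 m = 2.137e-06 m².
Restated in SI base units: W = 32.59 N, H = 4.572e+08 Pa, K = 3.334e-07.
At the depth limit, V_lim = h_lim·A = 3.783e-04 · 2.137e-06 = 8.084e-10 m³.
Life L = V_lim·H/(K·W) = 8.084e-10 · 4.572e+08 / (3.334e-07 · 32.59) = 3.402e+04 m.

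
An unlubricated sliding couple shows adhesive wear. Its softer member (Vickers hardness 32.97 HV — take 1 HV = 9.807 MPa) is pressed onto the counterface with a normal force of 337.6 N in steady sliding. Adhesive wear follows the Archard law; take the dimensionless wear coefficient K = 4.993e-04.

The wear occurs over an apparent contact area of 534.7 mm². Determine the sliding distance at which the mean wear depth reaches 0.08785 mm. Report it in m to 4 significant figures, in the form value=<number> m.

Shown intermediates are rounded; all arithmetic carries exact precision, and one last rounding to four significant digits.
Hardness H = 32.97 HV × 9.807 MPa/HV = 323.3 MPa = 3.233e+08 Pa.
Contact area A = 534.7 mm² = 5.347e-04 m².
Depth limit h_lim = 0.08785 mm = 8.785e-05 m.
As SI base values: W = 337.6 N, H = 3.233e+08 Pa, K = 4.993e-04.
Permissible volume V_lim = h_lim·A = 8.785e-05 · 5.347e-04 = 4.697e-08 m³.
Life L = V_lim·H/(K·W) = 4.697e-08 · 3.233e+08 / (4.993e-04 · 337.6) = 90.10 m.

value=90.10 m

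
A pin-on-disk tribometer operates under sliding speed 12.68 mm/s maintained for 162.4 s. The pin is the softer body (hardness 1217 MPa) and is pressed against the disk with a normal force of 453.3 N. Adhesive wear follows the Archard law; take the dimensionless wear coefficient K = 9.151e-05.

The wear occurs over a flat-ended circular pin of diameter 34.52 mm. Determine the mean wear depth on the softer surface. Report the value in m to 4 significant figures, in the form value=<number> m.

value=7.500e-08 m

Intermediate values are shown rounded. The algebra keeps full precision. Rounded just once: 4 significant digits.
Sliding speed v = 12.68 mm/s = 0.01268 m/s. The distance L = v·t = 0.01268 m/s × 162.4 s = 2.059 m.
Hardness H = 1217 MPa = 1.217e+09 Pa.
Pin diameter d = 34.52 mm = 0.03452 m. Contact area A = π·d²/4 = π·(0.03452 m)²/4 = 9.359e-04 m².
SI base units throughout: W = 453.3 N, H = 1.217e+09 Pa, K = 9.151e-05.
Apply Archard: V = K·W·L/H = 9.151e-05 · 453.3 · 2.059 / 1.217e+09 = 7.019e-11 m³.
Depth of wear h = V/A = 7.019e-11 / 9.359e-04 = 7.500e-08 m.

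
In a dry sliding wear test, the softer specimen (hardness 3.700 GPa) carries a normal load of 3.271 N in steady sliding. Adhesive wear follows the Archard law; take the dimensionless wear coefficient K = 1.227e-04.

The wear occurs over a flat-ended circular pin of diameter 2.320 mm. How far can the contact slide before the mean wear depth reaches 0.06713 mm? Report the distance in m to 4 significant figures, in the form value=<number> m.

value=2616 m

All arithmetic runs at full float precision. Intermediates are shown rounded; one final rounding to four significant figures.
Convert: Hardness H = 3.700 GPa = 3.700e+09 Pa.
Convert: Pin diameter d = 2.320 mm = 0.002320 m. Contact area A = π·d²/4 = π·(0.002320 m)²/4 = 4.227e-06 m².
Convert: Depth limit h_lim = 0.06713 mm = 6.713e-05 m.
In SI base units, W = 3.271 N, H = 3.700e+09 Pa, K = 1.227e-04.
At the depth limit, V_lim = h_lim·A = 6.713e-05 · 4.227e-06 = 2.838e-10 m³.
So the life L = V_lim·H/(K·W) = 2.838e-10 · 3.700e+09 / (1.227e-04 · 3.271) = 2616 m.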